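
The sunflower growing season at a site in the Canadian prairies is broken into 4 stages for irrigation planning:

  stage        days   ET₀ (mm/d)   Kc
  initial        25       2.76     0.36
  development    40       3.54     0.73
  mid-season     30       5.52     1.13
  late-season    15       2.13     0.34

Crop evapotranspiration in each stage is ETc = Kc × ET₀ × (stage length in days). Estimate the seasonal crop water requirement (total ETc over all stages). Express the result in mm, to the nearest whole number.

326 mm

initial: 0.36 × 2.76 × 25 = 24.84 mm
development: 0.73 × 3.54 × 40 = 103.37 mm
mid-season: 1.13 × 5.52 × 30 = 187.13 mm
late-season: 0.34 × 2.13 × 15 = 10.86 mm
Seasonal total = 326.20 mm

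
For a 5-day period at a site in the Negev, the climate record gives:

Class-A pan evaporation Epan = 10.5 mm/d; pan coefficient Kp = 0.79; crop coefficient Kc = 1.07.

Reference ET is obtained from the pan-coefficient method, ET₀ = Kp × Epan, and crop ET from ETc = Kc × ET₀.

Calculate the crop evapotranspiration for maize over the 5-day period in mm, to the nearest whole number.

44 mm

ET₀ = 0.79 × 10.5 = 8.2950 mm/d
ETc = Kc × ET₀ = 1.07 × 8.2950 = 8.8757 mm/d
Over 5 days: 8.8757 × 5 = 44.379 mm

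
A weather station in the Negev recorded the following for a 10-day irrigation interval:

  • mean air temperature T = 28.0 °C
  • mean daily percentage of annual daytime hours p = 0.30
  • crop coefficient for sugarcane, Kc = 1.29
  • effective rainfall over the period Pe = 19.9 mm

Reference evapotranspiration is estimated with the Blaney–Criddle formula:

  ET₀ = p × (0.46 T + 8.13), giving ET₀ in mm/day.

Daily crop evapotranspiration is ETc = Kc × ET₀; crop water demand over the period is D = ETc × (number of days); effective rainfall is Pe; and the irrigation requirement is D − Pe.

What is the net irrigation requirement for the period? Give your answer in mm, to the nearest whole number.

ET₀ = 0.30 × (0.46 × 28.0 + 8.13) = 0.30 × 21.010 = 6.3030 mm/d
ETc = Kc × ET₀ = 1.29 × 6.3030 = 8.1309 mm/d
Crop demand D = ETc × 10 d = 8.1309 × 10 = 81.309 mm
D − Pe = 81.309 − 19.9 = 61.409 mm

61 mm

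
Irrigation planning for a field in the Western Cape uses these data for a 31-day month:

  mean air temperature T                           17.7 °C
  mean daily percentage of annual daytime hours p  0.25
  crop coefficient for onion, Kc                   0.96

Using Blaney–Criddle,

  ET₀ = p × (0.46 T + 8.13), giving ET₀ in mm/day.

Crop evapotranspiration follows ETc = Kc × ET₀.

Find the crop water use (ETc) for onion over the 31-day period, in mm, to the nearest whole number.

121 mm

ET₀ = 0.25 × (0.46 × 17.7 + 8.13) = 0.25 × 16.272 = 4.0680 mm/d
ETc = Kc × ET₀ = 0.96 × 4.0680 = 3.9053 mm/d
Over 31 days: 3.9053 × 31 = 121.064 mm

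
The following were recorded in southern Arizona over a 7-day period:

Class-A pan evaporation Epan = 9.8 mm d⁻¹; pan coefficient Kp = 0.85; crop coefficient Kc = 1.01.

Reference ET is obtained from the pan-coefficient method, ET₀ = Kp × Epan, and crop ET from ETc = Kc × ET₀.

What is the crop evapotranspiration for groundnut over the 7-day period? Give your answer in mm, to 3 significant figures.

ET₀ = 0.85 × 9.8 = 8.3300 mm/d
ETc = Kc × ET₀ = 1.01 × 8.3300 = 8.4133 mm/d
Over 7 days: 8.4133 × 7 = 58.893 mm

58.9 mm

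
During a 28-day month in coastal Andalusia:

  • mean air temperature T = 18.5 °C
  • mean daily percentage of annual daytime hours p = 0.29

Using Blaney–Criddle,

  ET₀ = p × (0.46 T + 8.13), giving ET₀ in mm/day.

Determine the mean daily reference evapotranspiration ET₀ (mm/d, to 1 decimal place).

ET₀ = 0.29 × (0.46 × 18.5 + 8.13) = 0.29 × 16.640 = 4.8256 mm/d

4.8 mm/d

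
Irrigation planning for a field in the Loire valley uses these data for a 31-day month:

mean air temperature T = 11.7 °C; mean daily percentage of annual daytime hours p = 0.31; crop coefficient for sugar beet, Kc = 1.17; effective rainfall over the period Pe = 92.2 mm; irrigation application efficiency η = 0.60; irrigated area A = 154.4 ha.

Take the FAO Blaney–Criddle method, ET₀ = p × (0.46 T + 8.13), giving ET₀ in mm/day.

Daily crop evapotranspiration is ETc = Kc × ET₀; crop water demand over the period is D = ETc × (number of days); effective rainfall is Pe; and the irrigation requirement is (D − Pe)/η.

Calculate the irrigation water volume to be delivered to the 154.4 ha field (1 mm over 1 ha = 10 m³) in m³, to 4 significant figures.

ET₀ = 0.31 × (0.46 × 11.7 + 8.13) = 0.31 × 13.512 = 4.1887 mm/d
ETc = Kc × ET₀ = 1.17 × 4.1887 = 4.9008 mm/d
Crop demand D = ETc × 31 d = 4.9008 × 31 = 151.925 mm
D − Pe = 151.925 − 92.2 = 59.725 mm
Gross irrigation = 59.725 / 0.60 = 99.542 mm
Volume = 99.542 mm × 154.4 ha × 10 = 153692.8 m³

153700 m³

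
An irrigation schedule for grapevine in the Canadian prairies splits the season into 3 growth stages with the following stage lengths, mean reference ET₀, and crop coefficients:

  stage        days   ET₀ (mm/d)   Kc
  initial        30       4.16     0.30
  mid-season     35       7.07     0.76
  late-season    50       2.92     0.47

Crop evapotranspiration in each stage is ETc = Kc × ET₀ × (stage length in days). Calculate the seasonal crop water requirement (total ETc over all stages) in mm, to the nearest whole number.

294 mm

initial: 0.30 × 4.16 × 30 = 37.44 mm
mid-season: 0.76 × 7.07 × 35 = 188.06 mm
late-season: 0.47 × 2.92 × 50 = 68.62 mm
Seasonal total = 294.12 mm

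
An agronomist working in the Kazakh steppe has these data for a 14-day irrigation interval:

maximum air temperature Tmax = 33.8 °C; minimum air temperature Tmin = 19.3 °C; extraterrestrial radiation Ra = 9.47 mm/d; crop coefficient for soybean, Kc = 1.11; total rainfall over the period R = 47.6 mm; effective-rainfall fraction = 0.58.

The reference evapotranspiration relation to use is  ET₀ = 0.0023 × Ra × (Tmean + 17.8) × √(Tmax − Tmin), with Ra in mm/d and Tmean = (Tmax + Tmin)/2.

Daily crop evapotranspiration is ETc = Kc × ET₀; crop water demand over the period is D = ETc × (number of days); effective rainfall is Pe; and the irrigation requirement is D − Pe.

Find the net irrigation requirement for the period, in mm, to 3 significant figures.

29.6 mm

Tmean = (33.8 + 19.3)/2 = 26.55 °C
ET₀ = 0.0023 × 9.47 × (26.55 + 17.8) × √14.5 = 0.0023 × 9.47 × 44.35 × 3.8079 = 3.6784 mm/d
ETc = Kc × ET₀ = 1.11 × 3.6784 = 4.0830 mm/d
Crop demand D = ETc × 14 d = 4.0830 × 14 = 57.162 mm
Pe = 0.58 × 47.6 = 27.608 mm
D − Pe = 57.162 − 27.608 = 29.554 mm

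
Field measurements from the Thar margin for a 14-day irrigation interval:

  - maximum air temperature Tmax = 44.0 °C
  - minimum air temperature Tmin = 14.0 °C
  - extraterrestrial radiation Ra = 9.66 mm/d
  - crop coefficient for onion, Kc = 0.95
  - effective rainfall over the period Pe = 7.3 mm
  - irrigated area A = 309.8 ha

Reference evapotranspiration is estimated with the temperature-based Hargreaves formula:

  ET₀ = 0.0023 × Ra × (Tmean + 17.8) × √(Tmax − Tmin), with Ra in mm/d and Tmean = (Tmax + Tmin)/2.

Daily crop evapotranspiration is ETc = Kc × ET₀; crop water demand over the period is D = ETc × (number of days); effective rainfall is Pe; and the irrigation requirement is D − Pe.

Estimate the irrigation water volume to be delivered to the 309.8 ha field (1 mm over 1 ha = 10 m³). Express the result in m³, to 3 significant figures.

212000 m³

Tmean = (44.0 + 14.0)/2 = 29.00 °C
ET₀ = 0.0023 × 9.66 × (29.00 + 17.8) × √30.0 = 0.0023 × 9.66 × 46.80 × 5.4772 = 5.6952 mm/d
ETc = Kc × ET₀ = 0.95 × 5.6952 = 5.4104 mm/d
Crop demand D = ETc × 14 d = 5.4104 × 14 = 75.746 mm
D − Pe = 75.746 − 7.3 = 68.446 mm
Volume = 68.446 mm × 309.8 ha × 10 = 212045.7 m³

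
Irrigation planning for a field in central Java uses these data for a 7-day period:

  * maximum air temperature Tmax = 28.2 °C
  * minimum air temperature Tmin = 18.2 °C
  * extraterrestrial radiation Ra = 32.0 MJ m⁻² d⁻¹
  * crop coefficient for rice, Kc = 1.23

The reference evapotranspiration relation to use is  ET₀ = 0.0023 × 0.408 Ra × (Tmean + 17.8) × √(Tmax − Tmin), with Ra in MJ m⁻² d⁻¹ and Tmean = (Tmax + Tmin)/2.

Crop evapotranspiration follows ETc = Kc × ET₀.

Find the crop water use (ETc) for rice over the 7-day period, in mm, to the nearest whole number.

Tmean = (28.2 + 18.2)/2 = 23.20 °C
0.408 Ra = 0.408 × 32.0 = 13.0560 mm/d equivalent
ET₀ = 0.0023 × 13.0560 × (23.20 + 17.8) × √10.0 = 0.0023 × 13.0560 × 41.00 × 3.1623 = 3.8934 mm/d
ETc = Kc × ET₀ = 1.23 × 3.8934 = 4.7889 mm/d
Over 7 days: 4.7889 × 7 = 33.522 mm

34 mm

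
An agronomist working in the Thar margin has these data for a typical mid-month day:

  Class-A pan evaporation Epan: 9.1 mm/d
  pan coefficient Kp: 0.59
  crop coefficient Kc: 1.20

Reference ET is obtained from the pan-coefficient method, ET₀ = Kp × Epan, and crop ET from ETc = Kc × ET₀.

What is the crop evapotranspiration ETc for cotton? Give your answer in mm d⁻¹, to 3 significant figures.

6.44 mm d⁻¹

ET₀ = 0.59 × 9.1 = 5.3690 mm/d
ETc = Kc × ET₀ = 1.20 × 5.3690 = 6.4428 mm/d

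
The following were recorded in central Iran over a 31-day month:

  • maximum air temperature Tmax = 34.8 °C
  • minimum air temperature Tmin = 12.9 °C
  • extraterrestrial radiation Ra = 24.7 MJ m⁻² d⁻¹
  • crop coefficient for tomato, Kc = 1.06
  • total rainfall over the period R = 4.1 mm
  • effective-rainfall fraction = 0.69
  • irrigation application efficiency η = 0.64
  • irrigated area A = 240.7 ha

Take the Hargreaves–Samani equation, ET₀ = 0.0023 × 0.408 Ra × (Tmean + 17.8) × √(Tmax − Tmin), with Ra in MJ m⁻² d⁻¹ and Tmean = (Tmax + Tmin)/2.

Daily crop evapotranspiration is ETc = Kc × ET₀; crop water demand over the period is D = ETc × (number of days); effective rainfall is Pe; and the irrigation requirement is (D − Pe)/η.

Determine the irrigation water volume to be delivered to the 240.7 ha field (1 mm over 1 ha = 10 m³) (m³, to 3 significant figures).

548000 m³

Tmean = (34.8 + 12.9)/2 = 23.85 °C
0.408 Ra = 0.408 × 24.7 = 10.0776 mm/d equivalent
ET₀ = 0.0023 × 10.0776 × (23.85 + 17.8) × √21.9 = 0.0023 × 10.0776 × 41.65 × 4.6797 = 4.5177 mm/d
ETc = Kc × ET₀ = 1.06 × 4.5177 = 4.7888 mm/d
Crop demand D = ETc × 31 d = 4.7888 × 31 = 148.453 mm
Pe = 0.69 × 4.1 = 2.829 mm
D − Pe = 148.453 − 2.829 = 145.624 mm
Gross irrigation = 145.624 / 0.64 = 227.538 mm
Volume = 227.538 mm × 240.7 ha × 10 = 547684.0 m³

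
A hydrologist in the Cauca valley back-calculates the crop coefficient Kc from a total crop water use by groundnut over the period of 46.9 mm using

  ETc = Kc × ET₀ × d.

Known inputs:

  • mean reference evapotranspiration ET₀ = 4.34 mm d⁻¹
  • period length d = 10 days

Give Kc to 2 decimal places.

ETc = Kc × ET₀ × d  ⇒  Kc = ETc / (ET₀ × d)
Kc = 46.9 / (4.34 × 10) = 46.9 / 43.40 = 1.0806

1.08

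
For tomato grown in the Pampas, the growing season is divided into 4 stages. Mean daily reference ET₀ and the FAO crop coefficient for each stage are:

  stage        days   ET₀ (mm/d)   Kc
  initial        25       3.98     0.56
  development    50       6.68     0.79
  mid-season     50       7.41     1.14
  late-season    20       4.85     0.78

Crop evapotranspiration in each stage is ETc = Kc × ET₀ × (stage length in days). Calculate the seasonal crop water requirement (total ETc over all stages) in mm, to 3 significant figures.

initial: 0.56 × 3.98 × 25 = 55.72 mm
development: 0.79 × 6.68 × 50 = 263.86 mm
mid-season: 1.14 × 7.41 × 50 = 422.37 mm
late-season: 0.78 × 4.85 × 20 = 75.66 mm
Seasonal total = 817.61 mm

818 mm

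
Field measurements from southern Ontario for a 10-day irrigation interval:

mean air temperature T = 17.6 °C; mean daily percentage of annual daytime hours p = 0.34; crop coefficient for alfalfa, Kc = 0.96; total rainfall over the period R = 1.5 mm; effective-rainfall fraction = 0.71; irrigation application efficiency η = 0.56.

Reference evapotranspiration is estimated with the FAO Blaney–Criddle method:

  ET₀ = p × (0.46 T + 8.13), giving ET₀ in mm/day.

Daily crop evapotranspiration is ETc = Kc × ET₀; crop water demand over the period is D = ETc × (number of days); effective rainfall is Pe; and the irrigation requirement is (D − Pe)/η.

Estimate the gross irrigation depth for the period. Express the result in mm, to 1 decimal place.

ET₀ = 0.34 × (0.46 × 17.6 + 8.13) = 0.34 × 16.226 = 5.5168 mm/d
ETc = Kc × ET₀ = 0.96 × 5.5168 = 5.2961 mm/d
Crop demand D = ETc × 10 d = 5.2961 × 10 = 52.961 mm
Pe = 0.71 × 1.5 = 1.065 mm
D − Pe = 52.961 − 1.065 = 51.896 mm
Gross irrigation = 51.896 / 0.56 = 92.671 mm

92.7 mm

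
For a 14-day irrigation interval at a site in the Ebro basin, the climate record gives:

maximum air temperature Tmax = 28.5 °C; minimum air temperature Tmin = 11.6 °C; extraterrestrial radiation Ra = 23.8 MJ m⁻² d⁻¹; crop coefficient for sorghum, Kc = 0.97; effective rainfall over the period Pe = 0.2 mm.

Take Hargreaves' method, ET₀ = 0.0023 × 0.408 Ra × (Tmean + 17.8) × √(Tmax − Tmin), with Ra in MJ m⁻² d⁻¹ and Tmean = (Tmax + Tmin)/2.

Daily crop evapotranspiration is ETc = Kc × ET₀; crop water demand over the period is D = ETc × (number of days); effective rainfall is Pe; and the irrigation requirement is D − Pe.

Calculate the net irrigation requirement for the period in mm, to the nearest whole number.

47 mm

Tmean = (28.5 + 11.6)/2 = 20.05 °C
0.408 Ra = 0.408 × 23.8 = 9.7104 mm/d equivalent
ET₀ = 0.0023 × 9.7104 × (20.05 + 17.8) × √16.9 = 0.0023 × 9.7104 × 37.85 × 4.1110 = 3.4752 mm/d
ETc = Kc × ET₀ = 0.97 × 3.4752 = 3.3709 mm/d
Crop demand D = ETc × 14 d = 3.3709 × 14 = 47.193 mm
D − Pe = 47.193 − 0.2 = 46.993 mm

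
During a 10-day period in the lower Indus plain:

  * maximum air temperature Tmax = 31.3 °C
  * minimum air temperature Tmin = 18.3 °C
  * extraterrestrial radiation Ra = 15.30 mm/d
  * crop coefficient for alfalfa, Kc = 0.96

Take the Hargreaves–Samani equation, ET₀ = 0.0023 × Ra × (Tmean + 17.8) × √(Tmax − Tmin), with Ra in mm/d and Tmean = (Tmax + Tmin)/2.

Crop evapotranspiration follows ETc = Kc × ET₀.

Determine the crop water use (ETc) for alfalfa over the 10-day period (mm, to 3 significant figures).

Tmean = (31.3 + 18.3)/2 = 24.80 °C
ET₀ = 0.0023 × 15.30 × (24.80 + 17.8) × √13.0 = 0.0023 × 15.30 × 42.60 × 3.6056 = 5.4051 mm/d
ETc = Kc × ET₀ = 0.96 × 5.4051 = 5.1889 mm/d
Over 10 days: 5.1889 × 10 = 51.889 mm

51.9 mm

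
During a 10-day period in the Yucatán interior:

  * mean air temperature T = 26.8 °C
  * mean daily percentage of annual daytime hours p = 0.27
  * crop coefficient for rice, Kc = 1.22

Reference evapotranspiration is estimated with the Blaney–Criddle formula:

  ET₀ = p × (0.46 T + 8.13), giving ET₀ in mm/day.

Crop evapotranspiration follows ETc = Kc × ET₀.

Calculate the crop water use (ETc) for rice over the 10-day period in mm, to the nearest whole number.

ET₀ = 0.27 × (0.46 × 26.8 + 8.13) = 0.27 × 20.458 = 5.5237 mm/d
ETc = Kc × ET₀ = 1.22 × 5.5237 = 6.7389 mm/d
Over 10 days: 6.7389 × 10 = 67.389 mm

67 mm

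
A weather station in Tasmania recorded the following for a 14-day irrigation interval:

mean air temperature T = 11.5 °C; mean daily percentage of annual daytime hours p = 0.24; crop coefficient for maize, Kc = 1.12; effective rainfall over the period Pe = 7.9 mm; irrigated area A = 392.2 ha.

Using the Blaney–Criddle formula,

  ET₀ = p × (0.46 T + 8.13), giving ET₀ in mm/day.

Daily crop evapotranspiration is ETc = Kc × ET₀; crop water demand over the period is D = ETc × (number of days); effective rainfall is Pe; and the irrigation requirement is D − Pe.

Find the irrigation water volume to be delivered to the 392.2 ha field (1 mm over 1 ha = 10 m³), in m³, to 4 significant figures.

ET₀ = 0.24 × (0.46 × 11.5 + 8.13) = 0.24 × 13.420 = 3.2208 mm/d
ETc = Kc × ET₀ = 1.12 × 3.2208 = 3.6073 mm/d
Crop demand D = ETc × 14 d = 3.6073 × 14 = 50.502 mm
D − Pe = 50.502 − 7.9 = 42.602 mm
Volume = 42.602 mm × 392.2 ha × 10 = 167085.0 m³

167100 m³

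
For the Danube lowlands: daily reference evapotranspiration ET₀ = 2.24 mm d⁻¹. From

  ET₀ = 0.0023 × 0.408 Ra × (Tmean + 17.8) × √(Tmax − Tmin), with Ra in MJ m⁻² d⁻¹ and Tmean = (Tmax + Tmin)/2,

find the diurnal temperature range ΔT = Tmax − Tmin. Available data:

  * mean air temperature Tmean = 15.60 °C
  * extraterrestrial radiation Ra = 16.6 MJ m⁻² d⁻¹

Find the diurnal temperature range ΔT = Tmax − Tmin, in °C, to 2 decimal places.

18.54 °C

√ΔT = ET₀ / [0.0023 × 0.408 × Ra × (Tmean+17.8)] = 2.24 / (0.0023 × 6.7728 × 33.40) = 4.3053
ΔT = 4.3053² = 18.536 °C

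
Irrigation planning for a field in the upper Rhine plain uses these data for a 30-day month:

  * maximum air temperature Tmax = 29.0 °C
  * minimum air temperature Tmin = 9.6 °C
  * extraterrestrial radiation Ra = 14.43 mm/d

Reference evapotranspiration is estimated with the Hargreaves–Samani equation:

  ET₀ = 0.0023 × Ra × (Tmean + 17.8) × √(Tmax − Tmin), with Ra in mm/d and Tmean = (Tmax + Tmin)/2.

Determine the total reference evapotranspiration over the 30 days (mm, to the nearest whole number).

163 mm

Tmean = (29.0 + 9.6)/2 = 19.30 °C
ET₀ = 0.0023 × 14.43 × (19.30 + 17.8) × √19.4 = 0.0023 × 14.43 × 37.10 × 4.4045 = 5.4233 mm/d
Over 30 days: 5.4233 × 30 = 162.699 mm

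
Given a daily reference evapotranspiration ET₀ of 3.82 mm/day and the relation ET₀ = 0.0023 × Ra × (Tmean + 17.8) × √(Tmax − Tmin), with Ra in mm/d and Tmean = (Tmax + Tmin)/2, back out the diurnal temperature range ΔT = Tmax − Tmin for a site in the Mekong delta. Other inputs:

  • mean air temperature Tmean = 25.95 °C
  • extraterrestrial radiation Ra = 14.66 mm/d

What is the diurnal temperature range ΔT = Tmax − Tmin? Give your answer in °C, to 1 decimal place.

6.7 °C

√ΔT = ET₀ / [0.0023 × Ra × (Tmean+17.8)] = 3.82 / (0.0023 × 14.66 × 43.75) = 2.5895
ΔT = 2.5895² = 6.706 °C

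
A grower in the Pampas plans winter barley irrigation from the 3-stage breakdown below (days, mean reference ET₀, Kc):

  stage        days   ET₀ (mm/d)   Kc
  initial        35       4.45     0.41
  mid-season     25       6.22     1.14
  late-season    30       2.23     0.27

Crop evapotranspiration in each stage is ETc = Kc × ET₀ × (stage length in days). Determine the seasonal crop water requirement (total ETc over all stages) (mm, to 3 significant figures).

259 mm

initial: 0.41 × 4.45 × 35 = 63.86 mm
mid-season: 1.14 × 6.22 × 25 = 177.27 mm
late-season: 0.27 × 2.23 × 30 = 18.06 mm
Seasonal total = 259.19 mm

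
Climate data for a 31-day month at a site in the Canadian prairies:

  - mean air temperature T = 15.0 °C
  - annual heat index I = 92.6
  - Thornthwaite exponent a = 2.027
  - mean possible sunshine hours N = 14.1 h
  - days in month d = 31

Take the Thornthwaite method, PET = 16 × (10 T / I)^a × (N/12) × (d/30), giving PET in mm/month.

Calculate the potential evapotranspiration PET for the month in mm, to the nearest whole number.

52 mm

10T/I = 10 × 15.0 / 92.6 = 1.6199
(10T/I)^a = 1.6199^2.027 = 2.6585
Uncorrected PET = 16 × 2.6585 = 42.536 mm
Correction = (N/12)(d/30) = (14.1/12)(31/30) = 1.2142
PET = 42.536 × 1.2142 = 51.647 mm/month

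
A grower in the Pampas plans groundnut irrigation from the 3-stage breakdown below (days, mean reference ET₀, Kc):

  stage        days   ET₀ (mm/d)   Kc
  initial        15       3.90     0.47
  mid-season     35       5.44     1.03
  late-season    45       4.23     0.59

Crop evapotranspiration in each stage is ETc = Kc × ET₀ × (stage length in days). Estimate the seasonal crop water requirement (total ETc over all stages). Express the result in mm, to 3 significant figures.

336 mm

initial: 0.47 × 3.90 × 15 = 27.50 mm
mid-season: 1.03 × 5.44 × 35 = 196.11 mm
late-season: 0.59 × 4.23 × 45 = 112.31 mm
Seasonal total = 335.92 mm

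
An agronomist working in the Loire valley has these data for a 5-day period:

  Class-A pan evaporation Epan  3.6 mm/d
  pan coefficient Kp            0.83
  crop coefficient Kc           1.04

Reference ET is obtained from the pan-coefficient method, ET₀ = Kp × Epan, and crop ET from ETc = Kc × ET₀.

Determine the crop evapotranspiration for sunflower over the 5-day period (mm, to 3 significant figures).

ET₀ = 0.83 × 3.6 = 2.9880 mm/d
ETc = Kc × ET₀ = 1.04 × 2.9880 = 3.1075 mm/d
Over 5 days: 3.1075 × 5 = 15.538 mm

15.5 mm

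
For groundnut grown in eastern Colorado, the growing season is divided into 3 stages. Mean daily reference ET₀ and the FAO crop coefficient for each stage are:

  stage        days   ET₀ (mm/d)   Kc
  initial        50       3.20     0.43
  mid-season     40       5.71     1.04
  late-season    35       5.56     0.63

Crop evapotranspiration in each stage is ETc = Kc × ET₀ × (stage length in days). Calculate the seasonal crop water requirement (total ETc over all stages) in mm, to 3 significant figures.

429 mm

initial: 0.43 × 3.20 × 50 = 68.80 mm
mid-season: 1.04 × 5.71 × 40 = 237.54 mm
late-season: 0.63 × 5.56 × 35 = 122.60 mm
Seasonal total = 428.94 mm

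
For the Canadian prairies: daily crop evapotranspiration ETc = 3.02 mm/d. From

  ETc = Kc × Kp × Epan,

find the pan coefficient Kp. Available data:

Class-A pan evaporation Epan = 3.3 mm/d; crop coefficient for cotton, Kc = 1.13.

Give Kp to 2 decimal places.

ETc = Kc × Kp × Epan  ⇒  Kp = ETc / (Kc × Epan)
Kp = 3.02 / (1.13 × 3.3) = 3.02 / 3.729 = 0.8099

0.81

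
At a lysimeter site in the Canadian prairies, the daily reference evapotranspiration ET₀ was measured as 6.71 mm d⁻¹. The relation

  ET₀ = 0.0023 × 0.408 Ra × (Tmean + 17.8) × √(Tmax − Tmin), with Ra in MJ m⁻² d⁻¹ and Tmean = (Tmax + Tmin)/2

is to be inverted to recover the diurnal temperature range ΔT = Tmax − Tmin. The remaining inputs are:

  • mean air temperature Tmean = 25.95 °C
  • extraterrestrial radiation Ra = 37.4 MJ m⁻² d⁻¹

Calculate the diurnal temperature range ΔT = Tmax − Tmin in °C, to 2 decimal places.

√ΔT = ET₀ / [0.0023 × 0.408 × Ra × (Tmean+17.8)] = 6.71 / (0.0023 × 15.2592 × 43.75) = 4.3700
ΔT = 4.3700² = 19.097 °C

19.10 °C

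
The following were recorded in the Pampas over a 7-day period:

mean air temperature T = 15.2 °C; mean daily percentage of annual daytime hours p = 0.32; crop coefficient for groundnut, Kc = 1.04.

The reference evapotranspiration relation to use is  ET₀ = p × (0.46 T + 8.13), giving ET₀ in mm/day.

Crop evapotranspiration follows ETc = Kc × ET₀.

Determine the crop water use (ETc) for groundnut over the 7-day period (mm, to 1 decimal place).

ET₀ = 0.32 × (0.46 × 15.2 + 8.13) = 0.32 × 15.122 = 4.8390 mm/d
ETc = Kc × ET₀ = 1.04 × 4.8390 = 5.0326 mm/d
Over 7 days: 5.0326 × 7 = 35.228 mm

35.2 mm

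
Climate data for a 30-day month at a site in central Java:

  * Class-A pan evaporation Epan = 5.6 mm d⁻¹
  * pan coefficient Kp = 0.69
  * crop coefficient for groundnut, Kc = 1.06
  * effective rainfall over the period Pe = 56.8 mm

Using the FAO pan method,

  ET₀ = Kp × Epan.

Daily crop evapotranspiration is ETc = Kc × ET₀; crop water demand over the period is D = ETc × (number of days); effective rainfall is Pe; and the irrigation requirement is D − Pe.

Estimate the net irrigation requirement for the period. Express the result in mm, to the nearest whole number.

ET₀ = 0.69 × 5.6 = 3.8640 mm/d
ETc = Kc × ET₀ = 1.06 × 3.8640 = 4.0958 mm/d
Crop demand D = ETc × 30 d = 4.0958 × 30 = 122.874 mm
D − Pe = 122.874 − 56.8 = 66.074 mm

66 mm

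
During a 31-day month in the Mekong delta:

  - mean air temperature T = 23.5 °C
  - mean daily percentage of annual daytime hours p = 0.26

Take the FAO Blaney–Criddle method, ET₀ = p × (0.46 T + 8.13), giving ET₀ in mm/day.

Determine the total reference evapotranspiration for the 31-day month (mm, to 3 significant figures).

153 mm

ET₀ = 0.26 × (0.46 × 23.5 + 8.13) = 0.26 × 18.940 = 4.9244 mm/d
Monthly total = 4.9244 × 31 = 152.656 mm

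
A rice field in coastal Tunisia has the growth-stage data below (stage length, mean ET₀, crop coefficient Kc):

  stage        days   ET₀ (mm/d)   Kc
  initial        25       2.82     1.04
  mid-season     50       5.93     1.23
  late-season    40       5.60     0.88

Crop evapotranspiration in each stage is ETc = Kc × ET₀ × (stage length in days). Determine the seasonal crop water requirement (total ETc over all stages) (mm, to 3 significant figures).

initial: 1.04 × 2.82 × 25 = 73.32 mm
mid-season: 1.23 × 5.93 × 50 = 364.70 mm
late-season: 0.88 × 5.60 × 40 = 197.12 mm
Seasonal total = 635.14 mm

635 mm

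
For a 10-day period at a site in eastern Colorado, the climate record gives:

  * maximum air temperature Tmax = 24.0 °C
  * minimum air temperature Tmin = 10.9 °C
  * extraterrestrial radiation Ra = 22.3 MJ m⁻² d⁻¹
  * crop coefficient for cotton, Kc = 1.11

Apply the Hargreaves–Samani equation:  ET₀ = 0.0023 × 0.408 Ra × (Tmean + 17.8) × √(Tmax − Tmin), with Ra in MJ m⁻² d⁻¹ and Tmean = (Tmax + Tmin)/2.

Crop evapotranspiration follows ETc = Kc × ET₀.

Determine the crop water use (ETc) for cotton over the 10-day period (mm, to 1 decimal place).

Tmean = (24.0 + 10.9)/2 = 17.45 °C
0.408 Ra = 0.408 × 22.3 = 9.0984 mm/d equivalent
ET₀ = 0.0023 × 9.0984 × (17.45 + 17.8) × √13.1 = 0.0023 × 9.0984 × 35.25 × 3.6194 = 2.6699 mm/d
ETc = Kc × ET₀ = 1.11 × 2.6699 = 2.9636 mm/d
Over 10 days: 2.9636 × 10 = 29.636 mm

29.6 mm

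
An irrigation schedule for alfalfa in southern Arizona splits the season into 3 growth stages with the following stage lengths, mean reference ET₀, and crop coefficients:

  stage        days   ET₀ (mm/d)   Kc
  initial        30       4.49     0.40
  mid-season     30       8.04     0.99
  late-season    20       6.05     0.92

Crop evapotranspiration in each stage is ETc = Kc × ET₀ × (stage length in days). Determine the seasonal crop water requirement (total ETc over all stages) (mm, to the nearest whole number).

initial: 0.40 × 4.49 × 30 = 53.88 mm
mid-season: 0.99 × 8.04 × 30 = 238.79 mm
late-season: 0.92 × 6.05 × 20 = 111.32 mm
Seasonal total = 403.99 mm

404 mm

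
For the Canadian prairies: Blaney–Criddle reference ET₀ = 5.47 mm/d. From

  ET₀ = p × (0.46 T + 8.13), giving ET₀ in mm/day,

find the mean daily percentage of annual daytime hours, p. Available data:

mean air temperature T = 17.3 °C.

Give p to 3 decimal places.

0.340

p = ET₀ / (0.46 T + 8.13) = 5.47 / (0.46 × 17.3 + 8.13) = 5.47 / 16.088 = 0.3400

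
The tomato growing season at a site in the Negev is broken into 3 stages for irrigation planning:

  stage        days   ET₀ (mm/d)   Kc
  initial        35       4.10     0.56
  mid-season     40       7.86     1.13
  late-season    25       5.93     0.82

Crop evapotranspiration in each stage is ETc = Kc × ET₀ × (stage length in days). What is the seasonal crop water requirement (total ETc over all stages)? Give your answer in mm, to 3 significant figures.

557 mm

initial: 0.56 × 4.10 × 35 = 80.36 mm
mid-season: 1.13 × 7.86 × 40 = 355.27 mm
late-season: 0.82 × 5.93 × 25 = 121.57 mm
Seasonal total = 557.20 mm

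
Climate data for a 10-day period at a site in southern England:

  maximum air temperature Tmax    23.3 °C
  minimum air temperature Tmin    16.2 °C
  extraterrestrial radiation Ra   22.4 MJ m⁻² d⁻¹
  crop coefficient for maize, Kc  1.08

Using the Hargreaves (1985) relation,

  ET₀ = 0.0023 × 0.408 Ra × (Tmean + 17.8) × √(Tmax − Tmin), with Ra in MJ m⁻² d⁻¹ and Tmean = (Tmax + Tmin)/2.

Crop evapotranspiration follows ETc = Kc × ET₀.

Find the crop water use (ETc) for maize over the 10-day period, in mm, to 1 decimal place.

Tmean = (23.3 + 16.2)/2 = 19.75 °C
0.408 Ra = 0.408 × 22.4 = 9.1392 mm/d equivalent
ET₀ = 0.0023 × 9.1392 × (19.75 + 17.8) × √7.1 = 0.0023 × 9.1392 × 37.55 × 2.6646 = 2.1032 mm/d
ETc = Kc × ET₀ = 1.08 × 2.1032 = 2.2715 mm/d
Over 10 days: 2.2715 × 10 = 22.715 mm

22.7 mm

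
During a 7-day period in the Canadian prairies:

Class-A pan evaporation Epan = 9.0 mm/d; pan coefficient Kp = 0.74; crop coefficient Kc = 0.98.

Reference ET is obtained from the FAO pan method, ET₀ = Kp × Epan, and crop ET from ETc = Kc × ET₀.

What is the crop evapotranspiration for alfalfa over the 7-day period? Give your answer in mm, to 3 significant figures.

45.7 mm

ET₀ = 0.74 × 9.0 = 6.6600 mm/d
ETc = Kc × ET₀ = 0.98 × 6.6600 = 6.5268 mm/d
Over 7 days: 6.5268 × 7 = 45.688 mm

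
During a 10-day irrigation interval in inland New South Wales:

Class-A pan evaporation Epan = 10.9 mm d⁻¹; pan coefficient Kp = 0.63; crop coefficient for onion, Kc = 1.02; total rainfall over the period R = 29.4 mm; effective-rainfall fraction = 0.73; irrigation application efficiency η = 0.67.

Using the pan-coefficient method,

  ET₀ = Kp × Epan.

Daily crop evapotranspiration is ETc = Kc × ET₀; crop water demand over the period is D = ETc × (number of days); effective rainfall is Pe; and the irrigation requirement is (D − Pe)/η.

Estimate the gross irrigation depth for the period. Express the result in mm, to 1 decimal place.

72.5 mm

ET₀ = 0.63 × 10.9 = 6.8670 mm/d
ETc = Kc × ET₀ = 1.02 × 6.8670 = 7.0043 mm/d
Crop demand D = ETc × 10 d = 7.0043 × 10 = 70.043 mm
Pe = 0.73 × 29.4 = 21.462 mm
D − Pe = 70.043 − 21.462 = 48.581 mm
Gross irrigation = 48.581 / 0.67 = 72.509 mm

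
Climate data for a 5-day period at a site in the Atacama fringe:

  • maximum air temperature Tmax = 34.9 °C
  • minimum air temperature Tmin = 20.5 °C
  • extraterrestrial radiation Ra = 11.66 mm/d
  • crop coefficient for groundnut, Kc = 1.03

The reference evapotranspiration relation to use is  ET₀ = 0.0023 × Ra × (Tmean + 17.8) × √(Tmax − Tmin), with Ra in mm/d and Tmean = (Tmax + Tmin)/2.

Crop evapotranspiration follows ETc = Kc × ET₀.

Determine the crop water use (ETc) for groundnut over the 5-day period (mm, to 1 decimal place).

Tmean = (34.9 + 20.5)/2 = 27.70 °C
ET₀ = 0.0023 × 11.66 × (27.70 + 17.8) × √14.4 = 0.0023 × 11.66 × 45.50 × 3.7947 = 4.6304 mm/d
ETc = Kc × ET₀ = 1.03 × 4.6304 = 4.7693 mm/d
Over 5 days: 4.7693 × 5 = 23.847 mm

23.8 mm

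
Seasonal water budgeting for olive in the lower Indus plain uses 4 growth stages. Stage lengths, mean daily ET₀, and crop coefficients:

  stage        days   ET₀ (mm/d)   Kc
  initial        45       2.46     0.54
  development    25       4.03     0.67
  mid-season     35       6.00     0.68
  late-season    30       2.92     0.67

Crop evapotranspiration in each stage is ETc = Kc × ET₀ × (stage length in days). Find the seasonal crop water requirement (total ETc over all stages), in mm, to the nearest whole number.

329 mm

initial: 0.54 × 2.46 × 45 = 59.78 mm
development: 0.67 × 4.03 × 25 = 67.50 mm
mid-season: 0.68 × 6.00 × 35 = 142.80 mm
late-season: 0.67 × 2.92 × 30 = 58.69 mm
Seasonal total = 328.77 mm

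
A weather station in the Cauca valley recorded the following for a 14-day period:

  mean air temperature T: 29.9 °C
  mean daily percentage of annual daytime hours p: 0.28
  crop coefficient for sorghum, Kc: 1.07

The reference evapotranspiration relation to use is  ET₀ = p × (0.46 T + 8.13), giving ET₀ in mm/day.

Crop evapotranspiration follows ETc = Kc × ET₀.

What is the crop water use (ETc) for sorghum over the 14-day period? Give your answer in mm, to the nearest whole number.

ET₀ = 0.28 × (0.46 × 29.9 + 8.13) = 0.28 × 21.884 = 6.1275 mm/d
ETc = Kc × ET₀ = 1.07 × 6.1275 = 6.5564 mm/d
Over 14 days: 6.5564 × 14 = 91.790 mm

92 mm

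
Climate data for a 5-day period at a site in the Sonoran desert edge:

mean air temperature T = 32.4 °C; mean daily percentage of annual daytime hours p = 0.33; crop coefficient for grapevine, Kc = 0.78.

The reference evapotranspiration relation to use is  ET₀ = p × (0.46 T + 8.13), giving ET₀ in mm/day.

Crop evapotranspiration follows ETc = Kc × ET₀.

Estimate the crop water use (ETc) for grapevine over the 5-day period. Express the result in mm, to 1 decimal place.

29.6 mm

ET₀ = 0.33 × (0.46 × 32.4 + 8.13) = 0.33 × 23.034 = 7.6012 mm/d
ETc = Kc × ET₀ = 0.78 × 7.6012 = 5.9289 mm/d
Over 5 days: 5.9289 × 5 = 29.645 mm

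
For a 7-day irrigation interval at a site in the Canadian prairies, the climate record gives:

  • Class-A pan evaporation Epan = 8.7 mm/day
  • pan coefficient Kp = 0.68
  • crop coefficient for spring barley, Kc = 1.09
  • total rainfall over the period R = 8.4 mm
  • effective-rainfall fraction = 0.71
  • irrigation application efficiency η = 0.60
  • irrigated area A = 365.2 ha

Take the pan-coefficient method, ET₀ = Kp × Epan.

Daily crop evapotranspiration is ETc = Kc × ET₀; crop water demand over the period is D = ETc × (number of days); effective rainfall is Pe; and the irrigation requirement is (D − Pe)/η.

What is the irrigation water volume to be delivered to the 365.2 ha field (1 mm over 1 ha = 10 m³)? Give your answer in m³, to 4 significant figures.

238400 m³

ET₀ = 0.68 × 8.7 = 5.9160 mm/d
ETc = Kc × ET₀ = 1.09 × 5.9160 = 6.4484 mm/d
Crop demand D = ETc × 7 d = 6.4484 × 7 = 45.139 mm
Pe = 0.71 × 8.4 = 5.964 mm
D − Pe = 45.139 − 5.964 = 39.175 mm
Gross irrigation = 39.175 / 0.60 = 65.292 mm
Volume = 65.292 mm × 365.2 ha × 10 = 238446.4 m³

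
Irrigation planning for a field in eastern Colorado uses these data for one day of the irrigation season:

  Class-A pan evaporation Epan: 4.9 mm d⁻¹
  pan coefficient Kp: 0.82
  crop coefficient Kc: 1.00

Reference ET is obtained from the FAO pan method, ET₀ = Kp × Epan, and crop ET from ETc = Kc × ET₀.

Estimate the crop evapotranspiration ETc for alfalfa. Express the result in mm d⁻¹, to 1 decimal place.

ET₀ = 0.82 × 4.9 = 4.0180 mm/d
ETc = Kc × ET₀ = 1.00 × 4.0180 = 4.0180 mm/d

4.0 mm d⁻¹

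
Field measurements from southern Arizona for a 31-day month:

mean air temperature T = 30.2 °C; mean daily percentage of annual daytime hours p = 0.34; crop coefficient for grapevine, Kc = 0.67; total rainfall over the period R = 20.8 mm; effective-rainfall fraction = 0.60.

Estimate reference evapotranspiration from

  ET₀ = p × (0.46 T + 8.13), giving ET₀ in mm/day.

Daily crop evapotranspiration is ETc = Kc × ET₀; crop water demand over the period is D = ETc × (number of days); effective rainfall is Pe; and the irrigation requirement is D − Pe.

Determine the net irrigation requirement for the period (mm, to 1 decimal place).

143.0 mm

ET₀ = 0.34 × (0.46 × 30.2 + 8.13) = 0.34 × 22.022 = 7.4875 mm/d
ETc = Kc × ET₀ = 0.67 × 7.4875 = 5.0166 mm/d
Crop demand D = ETc × 31 d = 5.0166 × 31 = 155.515 mm
Pe = 0.60 × 20.8 = 12.480 mm
D − Pe = 155.515 − 12.480 = 143.035 mm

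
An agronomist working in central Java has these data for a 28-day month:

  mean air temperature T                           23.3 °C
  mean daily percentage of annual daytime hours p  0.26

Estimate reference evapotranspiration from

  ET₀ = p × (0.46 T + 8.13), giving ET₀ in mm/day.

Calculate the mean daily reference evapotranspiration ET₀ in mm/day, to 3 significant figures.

ET₀ = 0.26 × (0.46 × 23.3 + 8.13) = 0.26 × 18.848 = 4.9005 mm/d

4.90 mm/day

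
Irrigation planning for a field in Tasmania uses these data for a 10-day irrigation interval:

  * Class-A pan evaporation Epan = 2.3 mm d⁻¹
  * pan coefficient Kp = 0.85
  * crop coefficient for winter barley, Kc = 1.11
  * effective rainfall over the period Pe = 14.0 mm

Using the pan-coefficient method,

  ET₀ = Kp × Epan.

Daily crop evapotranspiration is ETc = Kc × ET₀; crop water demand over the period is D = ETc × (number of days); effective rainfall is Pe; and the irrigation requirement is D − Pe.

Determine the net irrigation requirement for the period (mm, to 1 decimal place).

ET₀ = 0.85 × 2.3 = 1.9550 mm/d
ETc = Kc × ET₀ = 1.11 × 1.9550 = 2.1701 mm/d
Crop demand D = ETc × 10 d = 2.1701 × 10 = 21.701 mm
D − Pe = 21.701 − 14.0 = 7.701 mm

7.7 mm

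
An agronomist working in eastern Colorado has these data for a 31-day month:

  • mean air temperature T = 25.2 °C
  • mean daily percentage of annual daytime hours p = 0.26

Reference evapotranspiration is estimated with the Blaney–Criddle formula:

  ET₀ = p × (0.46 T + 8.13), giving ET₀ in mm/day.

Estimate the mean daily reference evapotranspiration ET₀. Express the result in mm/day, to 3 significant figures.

5.13 mm/day

ET₀ = 0.26 × (0.46 × 25.2 + 8.13) = 0.26 × 19.722 = 5.1277 mm/d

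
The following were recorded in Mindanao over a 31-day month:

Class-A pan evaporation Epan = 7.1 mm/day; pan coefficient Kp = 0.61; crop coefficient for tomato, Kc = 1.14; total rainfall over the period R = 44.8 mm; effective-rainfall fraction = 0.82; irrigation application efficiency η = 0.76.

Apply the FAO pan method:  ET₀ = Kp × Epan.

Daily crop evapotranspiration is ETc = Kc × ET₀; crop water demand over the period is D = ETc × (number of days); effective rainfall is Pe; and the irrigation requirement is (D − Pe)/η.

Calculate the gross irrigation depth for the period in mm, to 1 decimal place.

153.1 mm

ET₀ = 0.61 × 7.1 = 4.3310 mm/d
ETc = Kc × ET₀ = 1.14 × 4.3310 = 4.9373 mm/d
Crop demand D = ETc × 31 d = 4.9373 × 31 = 153.056 mm
Pe = 0.82 × 44.8 = 36.736 mm
D − Pe = 153.056 − 36.736 = 116.320 mm
Gross irrigation = 116.320 / 0.76 = 153.053 mm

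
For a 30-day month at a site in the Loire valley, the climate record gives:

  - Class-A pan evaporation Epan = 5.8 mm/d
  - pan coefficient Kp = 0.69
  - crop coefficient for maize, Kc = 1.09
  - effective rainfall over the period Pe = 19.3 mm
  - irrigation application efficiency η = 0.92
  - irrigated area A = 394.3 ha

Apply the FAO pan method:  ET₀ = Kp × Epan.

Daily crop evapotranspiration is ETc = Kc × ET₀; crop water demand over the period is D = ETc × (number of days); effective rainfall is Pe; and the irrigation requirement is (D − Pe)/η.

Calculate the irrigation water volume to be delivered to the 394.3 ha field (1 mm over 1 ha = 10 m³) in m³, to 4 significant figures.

ET₀ = 0.69 × 5.8 = 4.0020 mm/d
ETc = Kc × ET₀ = 1.09 × 4.0020 = 4.3622 mm/d
Crop demand D = ETc × 30 d = 4.3622 × 30 = 130.866 mm
D − Pe = 130.866 − 19.3 = 111.566 mm
Gross irrigation = 111.566 / 0.92 = 121.267 mm
Volume = 121.267 mm × 394.3 ha × 10 = 478155.8 m³

478200 m³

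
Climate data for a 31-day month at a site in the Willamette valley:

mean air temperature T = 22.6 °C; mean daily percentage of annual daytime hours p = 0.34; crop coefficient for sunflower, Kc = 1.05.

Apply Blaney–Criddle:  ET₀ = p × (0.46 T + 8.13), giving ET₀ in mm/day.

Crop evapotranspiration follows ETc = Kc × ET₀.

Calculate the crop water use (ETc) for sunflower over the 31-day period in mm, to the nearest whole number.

ET₀ = 0.34 × (0.46 × 22.6 + 8.13) = 0.34 × 18.526 = 6.2988 mm/d
ETc = Kc × ET₀ = 1.05 × 6.2988 = 6.6137 mm/d
Over 31 days: 6.6137 × 31 = 205.025 mm

205 mm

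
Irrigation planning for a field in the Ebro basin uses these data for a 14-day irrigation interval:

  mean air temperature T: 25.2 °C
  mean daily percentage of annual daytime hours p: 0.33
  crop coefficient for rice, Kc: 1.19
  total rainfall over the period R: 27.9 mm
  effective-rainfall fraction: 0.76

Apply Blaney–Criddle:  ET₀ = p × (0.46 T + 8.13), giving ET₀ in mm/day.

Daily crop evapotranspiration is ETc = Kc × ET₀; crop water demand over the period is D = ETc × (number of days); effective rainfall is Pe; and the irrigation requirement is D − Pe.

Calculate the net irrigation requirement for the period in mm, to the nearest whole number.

87 mm

ET₀ = 0.33 × (0.46 × 25.2 + 8.13) = 0.33 × 19.722 = 6.5083 mm/d
ETc = Kc × ET₀ = 1.19 × 6.5083 = 7.7449 mm/d
Crop demand D = ETc × 14 d = 7.7449 × 14 = 108.429 mm
Pe = 0.76 × 27.9 = 21.204 mm
D − Pe = 108.429 − 21.204 = 87.225 mm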